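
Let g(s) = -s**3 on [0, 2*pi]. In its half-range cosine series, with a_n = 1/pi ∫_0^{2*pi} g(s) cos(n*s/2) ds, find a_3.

16*(-4 + 9*pi**2)/(27*pi)

a_3 = 1/pi ∫_0^{2*pi} (-s**3) cos(3*s/2) ds.
Integrating by parts three times (tabular method), an antiderivative of (-s**3) cos(3*s/2) is -2*s**3*sin(3*s/2)/3 - 4*s**2*cos(3*s/2)/3 + 16*s*sin(3*s/2)/9 + 32*cos(3*s/2)/27; evaluating from 0 to 2*pi: ∫_{0}^{2*pi} (-s**3) cos(3*s/2) ds = (-32/27 + 16*pi**2/3) - (32/27) = -64/27 + 16*pi**2/3.
Hence a_3 = (1/pi)·(-64/27 + 16*pi**2/3) = 16*(-4 + 9*pi**2)/(27*pi).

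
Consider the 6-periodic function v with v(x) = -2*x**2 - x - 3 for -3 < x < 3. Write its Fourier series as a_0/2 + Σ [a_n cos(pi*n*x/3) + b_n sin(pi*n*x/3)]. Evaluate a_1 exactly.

72/pi**2

a_1 = 1/3 ∫_{-3}^{3} v(x) cos(pi*x/3) dx.
Integrating by parts twice (tabular method), an antiderivative of (-2*x**2 - x - 3) cos(pi*x/3) is -6*x**2*sin(pi*x/3)/pi - 3*x*sin(pi*x/3)/pi - 36*x*cos(pi*x/3)/pi**2 - 9*sin(pi*x/3)/pi + 108*sin(pi*x/3)/pi**3 - 9*cos(pi*x/3)/pi**2; evaluating from -3 to 3: ∫_{-3}^{3} (-2*x**2 - x - 3) cos(pi*x/3) dx = (117/pi**2) - (-99/pi**2) = 216/pi**2.
Hence a_1 = (1/3)·(216/pi**2) = 72/pi**2.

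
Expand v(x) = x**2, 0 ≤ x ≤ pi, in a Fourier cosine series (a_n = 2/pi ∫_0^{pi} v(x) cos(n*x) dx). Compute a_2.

a_2 = 2/pi ∫_0^{pi} (x**2) cos(2*x) dx.
Integrating by parts twice (tabular method), an antiderivative of (x**2) cos(2*x) is x**2*sin(2*x)/2 + x*cos(2*x)/2 - sin(2*x)/4; evaluating from 0 to pi: ∫_{0}^{pi} (x**2) cos(2*x) dx = (pi/2) - (0) = pi/2.
Hence a_2 = (2/pi)·(pi/2) = 1.

1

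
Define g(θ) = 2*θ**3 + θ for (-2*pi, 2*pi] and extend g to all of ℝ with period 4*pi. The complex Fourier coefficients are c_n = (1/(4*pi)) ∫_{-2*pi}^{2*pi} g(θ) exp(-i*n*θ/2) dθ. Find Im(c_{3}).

Since g is real-valued, Im(c_{3}) = -(1/(4*pi)) ∫_{-2*pi}^{2*pi} g(θ) sin(3*θ/2) dθ = -b_{3}/2.
g is odd and sin(3*θ/2) is odd, so the integrand is even: ∫_{-2*pi}^{2*pi} g(θ) sin(3*θ/2) dθ = 2∫_0^{2*pi} g(θ) sin(3*θ/2) dθ.
Integrating by parts three times (tabular method), an antiderivative of (2*θ**3 + θ) sin(3*θ/2) is -4*θ**3*cos(3*θ/2)/3 + 8*θ**2*sin(3*θ/2)/3 + 26*θ*cos(3*θ/2)/9 - 52*sin(3*θ/2)/27; evaluating from 0 to 2*pi: ∫_{0}^{2*pi} (2*θ**3 + θ) sin(3*θ/2) dθ = (4*pi*(-13 + 24*pi**2)/9) - (0) = 4*pi*(-13 + 24*pi**2)/9.
So ∫_{-2*pi}^{2*pi} g(θ) sin(3*θ/2) dθ = 8*pi*(-13 + 24*pi**2)/9.
Hence Im(c_{3}) = (-1/(4*pi))·(8*pi*(-13 + 24*pi**2)/9) = 26/9 - 16*pi**2/3.

26/9 - 16*pi**2/3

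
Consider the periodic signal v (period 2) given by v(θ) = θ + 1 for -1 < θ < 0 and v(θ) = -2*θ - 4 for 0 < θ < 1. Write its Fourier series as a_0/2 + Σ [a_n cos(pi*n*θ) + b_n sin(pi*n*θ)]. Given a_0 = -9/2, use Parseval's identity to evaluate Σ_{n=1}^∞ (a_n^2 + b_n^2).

Parseval: a_0^2/2 + Σ_{n≥1} (a_n^2+b_n^2) = ∫_{-1}^{1} v(θ)^2 dθ = 77/3.
Subtract a_0^2/2 = 81/8: Σ (a_n^2+b_n^2) = 373/24.

373/24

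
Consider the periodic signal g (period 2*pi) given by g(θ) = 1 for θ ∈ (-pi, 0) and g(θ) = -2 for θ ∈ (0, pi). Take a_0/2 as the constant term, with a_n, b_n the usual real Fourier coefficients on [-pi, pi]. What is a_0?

-1

a_0 = 1/pi ∫_{-pi}^{pi} g(θ) dθ = 1/pi · (-pi) = -1.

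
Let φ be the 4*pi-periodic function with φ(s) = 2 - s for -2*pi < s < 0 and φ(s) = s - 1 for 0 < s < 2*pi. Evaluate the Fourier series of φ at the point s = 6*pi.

1/2 + 2*pi

s = 6*pi differs from s = -2*pi by 2 full period(s), and the series is 4*pi-periodic.
At s = -2*pi the one-sided limits are φ(-2*pi^-) = -1 + 2*pi and φ(-2*pi^+) = 2 + 2*pi.
By Dirichlet's theorem the series converges to their average, [(-1 + 2*pi) + (2 + 2*pi)]/2 = 1/2 + 2*pi.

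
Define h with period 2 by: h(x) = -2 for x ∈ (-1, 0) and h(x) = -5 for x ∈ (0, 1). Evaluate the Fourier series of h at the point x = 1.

At x = 1 the one-sided limits are h(1^-) = -5 and h(1^+) = -2.
By Dirichlet's theorem the series converges to their average, [(-5) + (-2)]/2 = -7/2.

-7/2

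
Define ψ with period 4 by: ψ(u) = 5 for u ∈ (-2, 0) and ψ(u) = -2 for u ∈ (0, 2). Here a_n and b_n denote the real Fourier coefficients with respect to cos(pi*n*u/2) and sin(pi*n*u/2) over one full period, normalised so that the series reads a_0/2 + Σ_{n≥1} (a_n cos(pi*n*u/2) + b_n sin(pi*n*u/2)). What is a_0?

a_0 = 1/2 ∫_{-2}^{2} ψ(u) du = 1/2 · (6) = 3.

3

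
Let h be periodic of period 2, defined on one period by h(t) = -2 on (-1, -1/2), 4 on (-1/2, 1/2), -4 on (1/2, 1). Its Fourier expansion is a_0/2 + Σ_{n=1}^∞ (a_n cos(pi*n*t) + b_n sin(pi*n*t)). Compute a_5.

14/(5*pi)

a_5 = ∫_{-1}^{1} h(t) cos(5*pi*t) dt.
Split the integral at the breakpoints.
Directly, an antiderivative of (-2) cos(5*pi*t) is -2*sin(5*pi*t)/(5*pi); evaluating from -1 to -1/2: ∫_{-1}^{-1/2} (-2) cos(5*pi*t) dt = (2/(5*pi)) - (0) = 2/(5*pi).
Directly, an antiderivative of (4) cos(5*pi*t) is 4*sin(5*pi*t)/(5*pi); evaluating from -1/2 to 1/2: ∫_{-1/2}^{1/2} (4) cos(5*pi*t) dt = (4/(5*pi)) - (-4/(5*pi)) = 8/(5*pi).
Directly, an antiderivative of (-4) cos(5*pi*t) is -4*sin(5*pi*t)/(5*pi); evaluating from 1/2 to 1: ∫_{1/2}^{1} (-4) cos(5*pi*t) dt = (0) - (-4/(5*pi)) = 4/(5*pi).
Summing the pieces gives a_5 = 14/(5*pi).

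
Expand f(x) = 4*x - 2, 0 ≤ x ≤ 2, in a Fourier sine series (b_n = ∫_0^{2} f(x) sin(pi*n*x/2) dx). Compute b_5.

b_5 = ∫_0^{2} (4*x - 2) sin(5*pi*x/2) dx.
Integrating by parts (boundary term plus one more integral), an antiderivative of (4*x - 2) sin(5*pi*x/2) is -8*x*cos(5*pi*x/2)/(5*pi) + 16*sin(5*pi*x/2)/(25*pi**2) + 4*cos(5*pi*x/2)/(5*pi); evaluating from 0 to 2: ∫_{0}^{2} (4*x - 2) sin(5*pi*x/2) dx = (12/(5*pi)) - (4/(5*pi)) = 8/(5*pi).
Hence b_5 = 8/(5*pi).

8/(5*pi)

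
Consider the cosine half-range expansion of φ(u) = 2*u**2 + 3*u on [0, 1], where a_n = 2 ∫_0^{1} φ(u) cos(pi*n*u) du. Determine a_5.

a_5 = 2 ∫_0^{1} (2*u**2 + 3*u) cos(5*pi*u) du.
Integrating by parts twice (tabular method), an antiderivative of (2*u**2 + 3*u) cos(5*pi*u) is 2*u**2*sin(5*pi*u)/(5*pi) + 3*u*sin(5*pi*u)/(5*pi) + 4*u*cos(5*pi*u)/(25*pi**2) - 4*sin(5*pi*u)/(125*pi**3) + 3*cos(5*pi*u)/(25*pi**2); evaluating from 0 to 1: ∫_{0}^{1} (2*u**2 + 3*u) cos(5*pi*u) du = (-7/(25*pi**2)) - (3/(25*pi**2)) = -2/(5*pi**2).
Hence a_5 = 2·(-2/(5*pi**2)) = -4/(5*pi**2).

-4/(5*pi**2)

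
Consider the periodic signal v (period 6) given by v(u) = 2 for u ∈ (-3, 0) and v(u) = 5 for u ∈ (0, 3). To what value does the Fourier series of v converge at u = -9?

u = -9 differs from u = -3 by -1 full period(s), and the series is 6-periodic.
At u = -3 the one-sided limits are v(-3^-) = 5 and v(-3^+) = 2.
By Dirichlet's theorem the series converges to their average, [(5) + (2)]/2 = 7/2.

7/2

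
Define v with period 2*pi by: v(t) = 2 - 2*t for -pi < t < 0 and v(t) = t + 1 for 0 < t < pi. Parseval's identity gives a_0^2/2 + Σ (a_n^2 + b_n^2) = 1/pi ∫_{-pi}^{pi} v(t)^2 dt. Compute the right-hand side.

1/pi ∫_{-pi}^{pi} v(t)^2 dt = 1/pi · (5*pi*(3 + 3*pi + pi**2)/3) = 5 + 5*pi + 5*pi**2/3.

5 + 5*pi + 5*pi**2/3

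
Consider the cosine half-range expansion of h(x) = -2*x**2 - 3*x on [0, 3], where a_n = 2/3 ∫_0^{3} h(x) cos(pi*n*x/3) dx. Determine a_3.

12/pi**2

a_3 = 2/3 ∫_0^{3} (-2*x**2 - 3*x) cos(pi*x) dx.
Integrating by parts twice (tabular method), an antiderivative of (-2*x**2 - 3*x) cos(pi*x) is -2*x**2*sin(pi*x)/pi - 3*x*sin(pi*x)/pi - 4*x*cos(pi*x)/pi**2 + 4*sin(pi*x)/pi**3 - 3*cos(pi*x)/pi**2; evaluating from 0 to 3: ∫_{0}^{3} (-2*x**2 - 3*x) cos(pi*x) dx = (15/pi**2) - (-3/pi**2) = 18/pi**2.
Hence a_3 = (2/3)·(18/pi**2) = 12/pi**2.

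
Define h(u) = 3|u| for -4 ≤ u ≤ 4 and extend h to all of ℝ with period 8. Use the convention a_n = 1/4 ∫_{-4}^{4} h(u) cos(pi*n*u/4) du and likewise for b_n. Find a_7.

a_7 = 1/4 ∫_{-4}^{4} h(u) cos(7*pi*u/4) du.
h is even and cos(7*pi*u/4) is even, so the integrand is even and a_7 = 1/2 ∫_0^{4} h(u) cos(7*pi*u/4) du.
Integrating by parts (boundary term plus one more integral), an antiderivative of (3*u) cos(7*pi*u/4) is 12*u*sin(7*pi*u/4)/(7*pi) + 48*cos(7*pi*u/4)/(49*pi**2); evaluating from 0 to 4: ∫_{0}^{4} (3*u) cos(7*pi*u/4) du = (-48/(49*pi**2)) - (48/(49*pi**2)) = -96/(49*pi**2).
Hence a_7 = (1/2)·(-96/(49*pi**2)) = -48/(49*pi**2).

-48/(49*pi**2)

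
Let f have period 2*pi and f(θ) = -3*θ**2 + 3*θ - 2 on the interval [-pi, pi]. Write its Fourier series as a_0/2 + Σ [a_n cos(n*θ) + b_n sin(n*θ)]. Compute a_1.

12

a_1 = 1/pi ∫_{-pi}^{pi} f(θ) cos(θ) dθ.
Integrating by parts twice (tabular method), an antiderivative of (-3*θ**2 + 3*θ - 2) cos(θ) is -3*θ**2*sin(θ) + 3*θ*sin(θ) - 6*θ*cos(θ) + 4*sin(θ) + 3*cos(θ); evaluating from -pi to pi: ∫_{-pi}^{pi} (-3*θ**2 + 3*θ - 2) cos(θ) dθ = (-3 + 6*pi) - (-6*pi - 3) = 12*pi.
Hence a_1 = (1/pi)·(12*pi) = 12.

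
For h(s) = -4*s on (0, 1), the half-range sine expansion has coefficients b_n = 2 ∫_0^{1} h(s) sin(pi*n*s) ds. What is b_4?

2/pi

b_4 = 2 ∫_0^{1} (-4*s) sin(4*pi*s) ds.
Integrating by parts (boundary term plus one more integral), an antiderivative of (-4*s) sin(4*pi*s) is s*cos(4*pi*s)/pi - sin(4*pi*s)/(4*pi**2); evaluating from 0 to 1: ∫_{0}^{1} (-4*s) sin(4*pi*s) ds = (1/pi) - (0) = 1/pi.
Hence b_4 = 2·(1/pi) = 2/pi.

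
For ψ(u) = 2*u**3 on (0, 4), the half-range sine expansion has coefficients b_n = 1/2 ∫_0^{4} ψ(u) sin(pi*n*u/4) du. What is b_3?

b_3 = 1/2 ∫_0^{4} (2*u**3) sin(3*pi*u/4) du.
Integrating by parts three times (tabular method), an antiderivative of (2*u**3) sin(3*pi*u/4) is -8*u**3*cos(3*pi*u/4)/(3*pi) + 32*u**2*sin(3*pi*u/4)/(3*pi**2) + 256*u*cos(3*pi*u/4)/(9*pi**3) - 1024*sin(3*pi*u/4)/(27*pi**4); evaluating from 0 to 4: ∫_{0}^{4} (2*u**3) sin(3*pi*u/4) du = (512*(-2 + 3*pi**2)/(9*pi**3)) - (0) = 512*(-2 + 3*pi**2)/(9*pi**3).
Hence b_3 = (1/2)·(512*(-2 + 3*pi**2)/(9*pi**3)) = 256*(-2 + 3*pi**2)/(9*pi**3).

256*(-2 + 3*pi**2)/(9*pi**3)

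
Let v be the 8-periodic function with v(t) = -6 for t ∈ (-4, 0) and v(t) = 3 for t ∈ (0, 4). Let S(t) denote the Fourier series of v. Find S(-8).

t = -8 differs from t = 0 by -1 full period(s), and the series is 8-periodic.
At t = 0 the one-sided limits are v(0^-) = -6 and v(0^+) = 3.
By Dirichlet's theorem the series converges to their average, [(-6) + (3)]/2 = -3/2.

-3/2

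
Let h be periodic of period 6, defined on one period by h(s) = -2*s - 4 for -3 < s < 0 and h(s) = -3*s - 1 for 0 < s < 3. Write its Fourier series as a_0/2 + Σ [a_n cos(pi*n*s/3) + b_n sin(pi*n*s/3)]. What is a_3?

2/(3*pi**2)

a_3 = 1/3 ∫_{-3}^{3} h(s) cos(pi*s) ds.
Split the integral at the breakpoints.
Integrating by parts (boundary term plus one more integral), an antiderivative of (-2*s - 4) cos(pi*s) is -2*s*sin(pi*s)/pi - 4*sin(pi*s)/pi - 2*cos(pi*s)/pi**2; evaluating from -3 to 0: ∫_{-3}^{0} (-2*s - 4) cos(pi*s) ds = (-2/pi**2) - (2/pi**2) = -4/pi**2.
Integrating by parts (boundary term plus one more integral), an antiderivative of (-3*s - 1) cos(pi*s) is -3*s*sin(pi*s)/pi - sin(pi*s)/pi - 3*cos(pi*s)/pi**2; evaluating from 0 to 3: ∫_{0}^{3} (-3*s - 1) cos(pi*s) ds = (3/pi**2) - (-3/pi**2) = 6/pi**2.
Summing the pieces and multiplying by (1/3) gives a_3 = 2/(3*pi**2).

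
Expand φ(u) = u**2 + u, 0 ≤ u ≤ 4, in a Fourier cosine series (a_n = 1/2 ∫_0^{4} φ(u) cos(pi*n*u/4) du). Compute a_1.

-80/pi**2

a_1 = 1/2 ∫_0^{4} (u**2 + u) cos(pi*u/4) du.
Integrating by parts twice (tabular method), an antiderivative of (u**2 + u) cos(pi*u/4) is 4*u**2*sin(pi*u/4)/pi + 4*u*sin(pi*u/4)/pi + 32*u*cos(pi*u/4)/pi**2 - 128*sin(pi*u/4)/pi**3 + 16*cos(pi*u/4)/pi**2; evaluating from 0 to 4: ∫_{0}^{4} (u**2 + u) cos(pi*u/4) du = (-144/pi**2) - (16/pi**2) = -160/pi**2.
Hence a_1 = (1/2)·(-160/pi**2) = -80/pi**2.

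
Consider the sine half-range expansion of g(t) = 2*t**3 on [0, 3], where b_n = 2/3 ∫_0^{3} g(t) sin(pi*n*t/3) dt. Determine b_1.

-648/pi**3 + 108/pi

b_1 = 2/3 ∫_0^{3} (2*t**3) sin(pi*t/3) dt.
Integrating by parts three times (tabular method), an antiderivative of (2*t**3) sin(pi*t/3) is -6*t**3*cos(pi*t/3)/pi + 54*t**2*sin(pi*t/3)/pi**2 + 324*t*cos(pi*t/3)/pi**3 - 972*sin(pi*t/3)/pi**4; evaluating from 0 to 3: ∫_{0}^{3} (2*t**3) sin(pi*t/3) dt = (-972/pi**3 + 162/pi) - (0) = -972/pi**3 + 162/pi.
Hence b_1 = (2/3)·(-972/pi**3 + 162/pi) = -648/pi**3 + 108/pi.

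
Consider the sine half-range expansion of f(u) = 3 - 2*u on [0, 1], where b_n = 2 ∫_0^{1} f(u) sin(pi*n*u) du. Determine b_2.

b_2 = 2 ∫_0^{1} (3 - 2*u) sin(2*pi*u) du.
Integrating by parts (boundary term plus one more integral), an antiderivative of (3 - 2*u) sin(2*pi*u) is u*cos(2*pi*u)/pi - sin(2*pi*u)/(2*pi**2) - 3*cos(2*pi*u)/(2*pi); evaluating from 0 to 1: ∫_{0}^{1} (3 - 2*u) sin(2*pi*u) du = (-1/(2*pi)) - (-3/(2*pi)) = 1/pi.
Hence b_2 = 2·(1/pi) = 2/pi.

2/pi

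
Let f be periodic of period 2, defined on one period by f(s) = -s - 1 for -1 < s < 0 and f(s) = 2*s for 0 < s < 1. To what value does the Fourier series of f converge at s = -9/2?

s = -9/2 differs from s = -1/2 by -2 full period(s), and the series is 2-periodic.
f is continuous at s = -1/2 with value -1/2, so the series converges to -1/2 there.

-1/2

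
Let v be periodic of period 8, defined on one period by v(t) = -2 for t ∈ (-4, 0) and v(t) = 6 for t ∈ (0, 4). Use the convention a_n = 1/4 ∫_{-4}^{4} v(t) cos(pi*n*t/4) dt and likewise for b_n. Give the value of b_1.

b_1 = 1/4 ∫_{-4}^{4} v(t) sin(pi*t/4) dt.
Split the integral at the breakpoints.
Directly, an antiderivative of (-2) sin(pi*t/4) is 8*cos(pi*t/4)/pi; evaluating from -4 to 0: ∫_{-4}^{0} (-2) sin(pi*t/4) dt = (8/pi) - (-8/pi) = 16/pi.
Directly, an antiderivative of (6) sin(pi*t/4) is -24*cos(pi*t/4)/pi; evaluating from 0 to 4: ∫_{0}^{4} (6) sin(pi*t/4) dt = (24/pi) - (-24/pi) = 48/pi.
Summing the pieces and multiplying by (1/4) gives b_1 = 16/pi.

16/pi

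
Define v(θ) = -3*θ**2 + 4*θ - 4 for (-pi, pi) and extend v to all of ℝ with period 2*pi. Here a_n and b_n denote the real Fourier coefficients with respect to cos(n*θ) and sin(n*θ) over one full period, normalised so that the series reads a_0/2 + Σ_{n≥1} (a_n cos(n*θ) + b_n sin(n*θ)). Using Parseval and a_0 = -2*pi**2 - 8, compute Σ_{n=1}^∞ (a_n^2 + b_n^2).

8*pi**2*(20 + 3*pi**2)/15

Parseval: a_0^2/2 + Σ_{n≥1} (a_n^2+b_n^2) = 1/pi ∫_{-pi}^{pi} v(θ)^2 dθ = 32 + 80*pi**2/3 + 18*pi**4/5.
Subtract a_0^2/2 = 2*(4 + pi**2)**2: Σ (a_n^2+b_n^2) = 8*pi**2*(20 + 3*pi**2)/15.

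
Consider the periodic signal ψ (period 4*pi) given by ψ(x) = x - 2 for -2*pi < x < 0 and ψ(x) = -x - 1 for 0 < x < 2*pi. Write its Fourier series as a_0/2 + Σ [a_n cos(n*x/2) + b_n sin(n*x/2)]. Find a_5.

a_5 = (1/(2*pi)) ∫_{-2*pi}^{2*pi} ψ(x) cos(5*x/2) dx.
Split the integral at the breakpoints.
Integrating by parts (boundary term plus one more integral), an antiderivative of (x - 2) cos(5*x/2) is 2*x*sin(5*x/2)/5 - 4*sin(5*x/2)/5 + 4*cos(5*x/2)/25; evaluating from -2*pi to 0: ∫_{-2*pi}^{0} (x - 2) cos(5*x/2) dx = (4/25) - (-4/25) = 8/25.
Integrating by parts (boundary term plus one more integral), an antiderivative of (-x - 1) cos(5*x/2) is -2*x*sin(5*x/2)/5 - 2*sin(5*x/2)/5 - 4*cos(5*x/2)/25; evaluating from 0 to 2*pi: ∫_{0}^{2*pi} (-x - 1) cos(5*x/2) dx = (4/25) - (-4/25) = 8/25.
Summing the pieces and multiplying by (1/(2*pi)) gives a_5 = 8/(25*pi).

8/(25*pi)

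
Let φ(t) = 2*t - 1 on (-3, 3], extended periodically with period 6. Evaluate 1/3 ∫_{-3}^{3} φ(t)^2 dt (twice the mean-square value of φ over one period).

1/3 ∫_{-3}^{3} φ(t)^2 dt = 1/3 · (78) = 26.

26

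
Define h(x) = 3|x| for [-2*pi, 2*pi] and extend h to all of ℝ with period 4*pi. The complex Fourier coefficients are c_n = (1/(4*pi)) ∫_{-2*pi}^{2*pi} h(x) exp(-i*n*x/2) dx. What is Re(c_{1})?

Since h is real-valued, Re(c_{1}) = (1/(4*pi)) ∫_{-2*pi}^{2*pi} h(x) cos(x/2) dx = a_{1}/2.
h is even and cos(x/2) is even, so the integrand is even: ∫_{-2*pi}^{2*pi} h(x) cos(x/2) dx = 2∫_0^{2*pi} h(x) cos(x/2) dx.
Integrating by parts (boundary term plus one more integral), an antiderivative of (3*x) cos(x/2) is 6*x*sin(x/2) + 12*cos(x/2); evaluating from 0 to 2*pi: ∫_{0}^{2*pi} (3*x) cos(x/2) dx = (-12) - (12) = -24.
So ∫_{-2*pi}^{2*pi} h(x) cos(x/2) dx = -48.
Hence Re(c_{1}) = (1/(4*pi))·(-48) = -12/pi.

-12/pi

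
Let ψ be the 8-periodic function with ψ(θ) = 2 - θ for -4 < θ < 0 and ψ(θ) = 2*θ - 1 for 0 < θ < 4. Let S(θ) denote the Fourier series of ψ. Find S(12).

13/2

θ = 12 differs from θ = 4 by 1 full period(s), and the series is 8-periodic.
At θ = 4 the one-sided limits are ψ(4^-) = 7 and ψ(4^+) = 6.
By Dirichlet's theorem the series converges to their average, [(7) + (6)]/2 = 13/2.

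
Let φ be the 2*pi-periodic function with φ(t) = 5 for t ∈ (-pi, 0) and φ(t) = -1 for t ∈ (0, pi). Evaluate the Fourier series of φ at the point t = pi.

t = pi differs from t = -pi by 1 full period(s), and the series is 2*pi-periodic.
At t = -pi the one-sided limits are φ(-pi^-) = -1 and φ(-pi^+) = 5.
By Dirichlet's theorem the series converges to their average, [(-1) + (5)]/2 = 2.

2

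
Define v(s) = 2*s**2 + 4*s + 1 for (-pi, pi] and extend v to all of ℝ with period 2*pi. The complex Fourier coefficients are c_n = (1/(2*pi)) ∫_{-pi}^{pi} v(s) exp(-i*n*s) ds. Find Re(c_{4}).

1/4

Since v is real-valued, Re(c_{4}) = (1/(2*pi)) ∫_{-pi}^{pi} v(s) cos(4*s) ds = a_{4}/2.
Integrating by parts twice (tabular method), an antiderivative of (2*s**2 + 4*s + 1) cos(4*s) is s**2*sin(4*s)/2 + s*sin(4*s) + s*cos(4*s)/4 + 3*sin(4*s)/16 + cos(4*s)/4; evaluating from -pi to pi: ∫_{-pi}^{pi} (2*s**2 + 4*s + 1) cos(4*s) ds = (1/4 + pi/4) - (1/4 - pi/4) = pi/2.
Hence Re(c_{4}) = (1/(2*pi))·(pi/2) = 1/4.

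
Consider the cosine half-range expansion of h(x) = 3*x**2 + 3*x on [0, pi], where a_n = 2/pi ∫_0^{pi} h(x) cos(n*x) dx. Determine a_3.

4*(-pi - 1)/(3*pi)

a_3 = 2/pi ∫_0^{pi} (3*x**2 + 3*x) cos(3*x) dx.
Integrating by parts twice (tabular method), an antiderivative of (3*x**2 + 3*x) cos(3*x) is x**2*sin(3*x) + x*sin(3*x) + 2*x*cos(3*x)/3 - 2*sin(3*x)/9 + cos(3*x)/3; evaluating from 0 to pi: ∫_{0}^{pi} (3*x**2 + 3*x) cos(3*x) dx = (-2*pi/3 - 1/3) - (1/3) = -2*pi/3 - 2/3.
Hence a_3 = (2/pi)·(-2*pi/3 - 2/3) = 4*(-pi - 1)/(3*pi).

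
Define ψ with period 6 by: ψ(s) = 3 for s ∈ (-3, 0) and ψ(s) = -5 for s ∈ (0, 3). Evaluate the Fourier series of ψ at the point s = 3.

-1

At s = 3 the one-sided limits are ψ(3^-) = -5 and ψ(3^+) = 3.
By Dirichlet's theorem the series converges to their average, [(-5) + (3)]/2 = -1.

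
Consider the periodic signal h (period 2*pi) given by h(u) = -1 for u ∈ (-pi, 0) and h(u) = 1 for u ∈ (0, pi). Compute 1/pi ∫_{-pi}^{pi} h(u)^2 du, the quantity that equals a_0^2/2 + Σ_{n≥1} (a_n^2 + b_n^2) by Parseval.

2

1/pi ∫_{-pi}^{pi} h(u)^2 du = 1/pi · (2*pi) = 2.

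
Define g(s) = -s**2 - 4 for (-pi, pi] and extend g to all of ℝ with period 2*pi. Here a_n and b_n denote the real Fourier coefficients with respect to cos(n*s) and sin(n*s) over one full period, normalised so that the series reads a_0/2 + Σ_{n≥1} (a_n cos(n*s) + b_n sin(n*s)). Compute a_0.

-8 - 2*pi**2/3

a_0 = 1/pi ∫_{-pi}^{pi} g(s) ds = 1/pi · (-2*pi*(pi**2 + 12)/3) = -8 - 2*pi**2/3.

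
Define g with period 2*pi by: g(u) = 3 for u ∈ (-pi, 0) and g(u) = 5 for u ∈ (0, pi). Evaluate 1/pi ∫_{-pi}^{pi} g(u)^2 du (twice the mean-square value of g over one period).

1/pi ∫_{-pi}^{pi} g(u)^2 du = 1/pi · (34*pi) = 34.

34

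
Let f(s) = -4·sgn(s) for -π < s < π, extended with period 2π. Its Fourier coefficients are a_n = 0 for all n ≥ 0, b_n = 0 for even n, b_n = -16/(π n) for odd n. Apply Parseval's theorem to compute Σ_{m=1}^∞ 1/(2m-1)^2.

Parseval: Σ b_n^2 = (1/π) ∫_{-π}^{π} f(s)^2 ds = 32.
Only odd n contribute, with b_n^2 = 256/(π^2 n^2), so Σ_{m≥1} 1/(2m-1)^2 = π^2·(32)/256 = pi**2/8.

pi**2/8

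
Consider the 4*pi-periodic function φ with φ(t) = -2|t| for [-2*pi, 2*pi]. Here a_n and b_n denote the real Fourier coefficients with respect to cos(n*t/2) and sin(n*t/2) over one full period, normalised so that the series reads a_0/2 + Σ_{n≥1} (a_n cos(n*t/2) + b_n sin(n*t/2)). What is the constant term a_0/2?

a_0 = (1/(2*pi)) ∫_{-2*pi}^{2*pi} φ(t) dt = (1/(2*pi)) · (-8*pi**2) = -4*pi.
So the constant term a_0/2 = -2*pi.

-2*pi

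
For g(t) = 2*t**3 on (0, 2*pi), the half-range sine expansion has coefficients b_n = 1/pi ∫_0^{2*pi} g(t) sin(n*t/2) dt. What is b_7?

-192/343 + 32*pi**2/7

b_7 = 1/pi ∫_0^{2*pi} (2*t**3) sin(7*t/2) dt.
Integrating by parts three times (tabular method), an antiderivative of (2*t**3) sin(7*t/2) is -4*t**3*cos(7*t/2)/7 + 24*t**2*sin(7*t/2)/49 + 96*t*cos(7*t/2)/343 - 192*sin(7*t/2)/2401; evaluating from 0 to 2*pi: ∫_{0}^{2*pi} (2*t**3) sin(7*t/2) dt = (32*pi*(-6 + 49*pi**2)/343) - (0) = 32*pi*(-6 + 49*pi**2)/343.
Hence b_7 = (1/pi)·(32*pi*(-6 + 49*pi**2)/343) = -192/343 + 32*pi**2/7.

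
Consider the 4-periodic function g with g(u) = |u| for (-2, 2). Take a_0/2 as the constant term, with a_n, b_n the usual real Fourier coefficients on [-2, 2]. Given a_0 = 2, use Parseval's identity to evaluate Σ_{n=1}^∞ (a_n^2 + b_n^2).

Parseval: a_0^2/2 + Σ_{n≥1} (a_n^2+b_n^2) = 1/2 ∫_{-2}^{2} g(u)^2 du = 8/3.
Subtract a_0^2/2 = 2: Σ (a_n^2+b_n^2) = 2/3.

2/3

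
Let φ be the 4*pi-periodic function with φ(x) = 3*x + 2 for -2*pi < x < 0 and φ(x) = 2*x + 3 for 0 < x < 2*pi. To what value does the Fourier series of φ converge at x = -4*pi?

5/2

x = -4*pi differs from x = 0 by -1 full period(s), and the series is 4*pi-periodic.
At x = 0 the one-sided limits are φ(0^-) = 2 and φ(0^+) = 3.
By Dirichlet's theorem the series converges to their average, [(2) + (3)]/2 = 5/2.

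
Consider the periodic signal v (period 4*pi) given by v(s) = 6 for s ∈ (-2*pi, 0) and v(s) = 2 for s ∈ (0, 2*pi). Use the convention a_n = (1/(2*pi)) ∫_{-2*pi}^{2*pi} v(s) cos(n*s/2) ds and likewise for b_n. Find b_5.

b_5 = (1/(2*pi)) ∫_{-2*pi}^{2*pi} v(s) sin(5*s/2) ds.
Split the integral at the breakpoints.
Directly, an antiderivative of (6) sin(5*s/2) is -12*cos(5*s/2)/5; evaluating from -2*pi to 0: ∫_{-2*pi}^{0} (6) sin(5*s/2) ds = (-12/5) - (12/5) = -24/5.
Directly, an antiderivative of (2) sin(5*s/2) is -4*cos(5*s/2)/5; evaluating from 0 to 2*pi: ∫_{0}^{2*pi} (2) sin(5*s/2) ds = (4/5) - (-4/5) = 8/5.
Summing the pieces and multiplying by (1/(2*pi)) gives b_5 = -8/(5*pi).

-8/(5*pi)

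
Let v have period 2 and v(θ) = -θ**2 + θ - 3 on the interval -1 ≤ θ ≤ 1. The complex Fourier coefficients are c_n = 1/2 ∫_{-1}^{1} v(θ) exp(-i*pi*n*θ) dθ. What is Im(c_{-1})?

1/pi

Since v is real-valued, Im(c_{-1}) = -1/2 ∫_{-1}^{1} v(θ) sin(-pi*θ) dθ = b_{1}/2.
Integrating by parts twice (tabular method), an antiderivative of (-θ**2 + θ - 3) sin(-pi*θ) is -θ**2*cos(pi*θ)/pi + 2*θ*sin(pi*θ)/pi**2 + θ*cos(pi*θ)/pi - sin(pi*θ)/pi**2 - 3*cos(pi*θ)/pi + 2*cos(pi*θ)/pi**3; evaluating from -1 to 1: ∫_{-1}^{1} (-θ**2 + θ - 3) sin(-pi*θ) dθ = (-2/pi**3 + 3/pi) - (-2/pi**3 + 5/pi) = -2/pi.
Hence Im(c_{-1}) = (-1/2)·(-2/pi) = 1/pi.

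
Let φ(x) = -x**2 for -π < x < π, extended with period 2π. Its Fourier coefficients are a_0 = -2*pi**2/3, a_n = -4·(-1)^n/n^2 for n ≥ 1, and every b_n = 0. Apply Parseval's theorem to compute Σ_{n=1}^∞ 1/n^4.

Parseval: a_0^2/2 + Σ a_n^2 = (1/π) ∫_{-π}^{π} φ(x)^2 dx = 2*pi**4/5.
Subtract a_0^2/2 = 2*pi**4/9: Σ a_n^2 = 8*pi**4/45.
Since a_n^2 = 16/n^4, Σ 1/n^4 = pi**4/90.

pi**4/90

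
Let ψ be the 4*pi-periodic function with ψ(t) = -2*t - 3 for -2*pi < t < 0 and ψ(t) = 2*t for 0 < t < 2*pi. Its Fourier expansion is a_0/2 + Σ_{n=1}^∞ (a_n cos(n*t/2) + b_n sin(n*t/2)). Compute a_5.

-16/(25*pi)

a_5 = (1/(2*pi)) ∫_{-2*pi}^{2*pi} ψ(t) cos(5*t/2) dt.
Split the integral at the breakpoints.
Integrating by parts (boundary term plus one more integral), an antiderivative of (-2*t - 3) cos(5*t/2) is -4*t*sin(5*t/2)/5 - 6*sin(5*t/2)/5 - 8*cos(5*t/2)/25; evaluating from -2*pi to 0: ∫_{-2*pi}^{0} (-2*t - 3) cos(5*t/2) dt = (-8/25) - (8/25) = -16/25.
Integrating by parts (boundary term plus one more integral), an antiderivative of (2*t) cos(5*t/2) is 4*t*sin(5*t/2)/5 + 8*cos(5*t/2)/25; evaluating from 0 to 2*pi: ∫_{0}^{2*pi} (2*t) cos(5*t/2) dt = (-8/25) - (8/25) = -16/25.
Summing the pieces and multiplying by (1/(2*pi)) gives a_5 = -16/(25*pi).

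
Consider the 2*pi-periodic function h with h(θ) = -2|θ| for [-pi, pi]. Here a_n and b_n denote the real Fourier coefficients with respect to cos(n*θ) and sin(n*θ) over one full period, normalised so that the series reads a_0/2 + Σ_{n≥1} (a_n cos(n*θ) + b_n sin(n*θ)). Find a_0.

a_0 = 1/pi ∫_{-pi}^{pi} h(θ) dθ = 1/pi · (-2*pi**2) = -2*pi.

-2*pi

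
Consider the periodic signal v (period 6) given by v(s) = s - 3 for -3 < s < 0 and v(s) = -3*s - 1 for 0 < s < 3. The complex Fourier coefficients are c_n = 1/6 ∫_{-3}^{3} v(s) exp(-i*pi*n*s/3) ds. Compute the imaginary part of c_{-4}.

3/(4*pi)

Since v is real-valued, Im(c_{-4}) = -1/6 ∫_{-3}^{3} v(s) sin(-4*pi*s/3) ds = b_{4}/2.
Split the integral at the breakpoints.
Integrating by parts (boundary term plus one more integral), an antiderivative of (s - 3) sin(-4*pi*s/3) is 3*s*cos(4*pi*s/3)/(4*pi) - 9*sin(4*pi*s/3)/(16*pi**2) - 9*cos(4*pi*s/3)/(4*pi); evaluating from -3 to 0: ∫_{-3}^{0} (s - 3) sin(-4*pi*s/3) ds = (-9/(4*pi)) - (-9/(2*pi)) = 9/(4*pi).
Integrating by parts (boundary term plus one more integral), an antiderivative of (-3*s - 1) sin(-4*pi*s/3) is -9*s*cos(4*pi*s/3)/(4*pi) + 27*sin(4*pi*s/3)/(16*pi**2) - 3*cos(4*pi*s/3)/(4*pi); evaluating from 0 to 3: ∫_{0}^{3} (-3*s - 1) sin(-4*pi*s/3) ds = (-15/(2*pi)) - (-3/(4*pi)) = -27/(4*pi).
So ∫_{-3}^{3} v(s) sin(-4*pi*s/3) ds = -9/(2*pi).
Hence Im(c_{-4}) = (-1/6)·(-9/(2*pi)) = 3/(4*pi).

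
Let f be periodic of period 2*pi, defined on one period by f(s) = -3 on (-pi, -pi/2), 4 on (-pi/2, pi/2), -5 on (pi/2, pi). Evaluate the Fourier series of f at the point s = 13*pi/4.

-3

s = 13*pi/4 differs from s = -3*pi/4 by 2 full period(s), and the series is 2*pi-periodic.
f is continuous at s = -3*pi/4 with value -3, so the series converges to -3 there.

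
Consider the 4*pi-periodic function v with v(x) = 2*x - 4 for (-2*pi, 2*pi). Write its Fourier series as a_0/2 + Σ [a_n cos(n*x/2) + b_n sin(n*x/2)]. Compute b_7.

b_7 = (1/(2*pi)) ∫_{-2*pi}^{2*pi} v(x) sin(7*x/2) dx.
Integrating by parts (boundary term plus one more integral), an antiderivative of (2*x - 4) sin(7*x/2) is -4*x*cos(7*x/2)/7 + 8*sin(7*x/2)/49 + 8*cos(7*x/2)/7; evaluating from -2*pi to 2*pi: ∫_{-2*pi}^{2*pi} (2*x - 4) sin(7*x/2) dx = (-8/7 + 8*pi/7) - (-8*pi/7 - 8/7) = 16*pi/7.
Hence b_7 = (1/(2*pi))·(16*pi/7) = 8/7.

8/7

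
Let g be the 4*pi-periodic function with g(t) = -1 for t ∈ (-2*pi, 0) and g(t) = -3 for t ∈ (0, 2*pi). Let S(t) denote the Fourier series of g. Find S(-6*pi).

t = -6*pi differs from t = 2*pi by -2 full period(s), and the series is 4*pi-periodic.
At t = 2*pi the one-sided limits are g(2*pi^-) = -3 and g(2*pi^+) = -1.
By Dirichlet's theorem the series converges to their average, [(-3) + (-1)]/2 = -2.

-2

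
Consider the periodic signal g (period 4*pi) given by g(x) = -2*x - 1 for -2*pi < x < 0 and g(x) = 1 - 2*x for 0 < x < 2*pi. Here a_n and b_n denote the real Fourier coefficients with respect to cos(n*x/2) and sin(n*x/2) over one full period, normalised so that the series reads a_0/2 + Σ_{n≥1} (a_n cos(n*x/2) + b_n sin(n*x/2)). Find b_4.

b_4 = (1/(2*pi)) ∫_{-2*pi}^{2*pi} g(x) sin(2*x) dx.
g is odd and sin(2*x) is odd, so the integrand is even and b_4 = 1/pi ∫_0^{2*pi} g(x) sin(2*x) dx.
Integrating by parts (boundary term plus one more integral), an antiderivative of (1 - 2*x) sin(2*x) is x*cos(2*x) - sin(2*x)/2 - cos(2*x)/2; evaluating from 0 to 2*pi: ∫_{0}^{2*pi} (1 - 2*x) sin(2*x) dx = (-1/2 + 2*pi) - (-1/2) = 2*pi.
Hence b_4 = (1/pi)·(2*pi) = 2.

2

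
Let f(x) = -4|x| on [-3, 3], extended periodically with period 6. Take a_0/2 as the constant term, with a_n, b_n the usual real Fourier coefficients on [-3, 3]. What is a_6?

0

a_6 = 1/3 ∫_{-3}^{3} f(x) cos(2*pi*x) dx.
f is even and cos(2*pi*x) is even, so the integrand is even and a_6 = 2/3 ∫_0^{3} f(x) cos(2*pi*x) dx.
Integrating by parts (boundary term plus one more integral), an antiderivative of (-4*x) cos(2*pi*x) is -2*x*sin(2*pi*x)/pi - cos(2*pi*x)/pi**2; evaluating from 0 to 3: ∫_{0}^{3} (-4*x) cos(2*pi*x) dx = (-1/pi**2) - (-1/pi**2) = 0.
Hence a_6 = (2/3)·(0) = 0.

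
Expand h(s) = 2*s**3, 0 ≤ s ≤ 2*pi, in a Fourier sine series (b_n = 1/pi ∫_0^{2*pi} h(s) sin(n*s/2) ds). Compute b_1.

b_1 = 1/pi ∫_0^{2*pi} (2*s**3) sin(s/2) ds.
Integrating by parts three times (tabular method), an antiderivative of (2*s**3) sin(s/2) is -4*s**3*cos(s/2) + 24*s**2*sin(s/2) + 96*s*cos(s/2) - 192*sin(s/2); evaluating from 0 to 2*pi: ∫_{0}^{2*pi} (2*s**3) sin(s/2) ds = (32*pi*(-6 + pi**2)) - (0) = 32*pi*(-6 + pi**2).
Hence b_1 = (1/pi)·(32*pi*(-6 + pi**2)) = -192 + 32*pi**2.

-192 + 32*pi**2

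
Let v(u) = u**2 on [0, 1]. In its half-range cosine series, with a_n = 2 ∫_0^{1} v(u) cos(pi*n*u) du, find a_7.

-4/(49*pi**2)

a_7 = 2 ∫_0^{1} (u**2) cos(7*pi*u) du.
Integrating by parts twice (tabular method), an antiderivative of (u**2) cos(7*pi*u) is u**2*sin(7*pi*u)/(7*pi) + 2*u*cos(7*pi*u)/(49*pi**2) - 2*sin(7*pi*u)/(343*pi**3); evaluating from 0 to 1: ∫_{0}^{1} (u**2) cos(7*pi*u) du = (-2/(49*pi**2)) - (0) = -2/(49*pi**2).
Hence a_7 = 2·(-2/(49*pi**2)) = -4/(49*pi**2).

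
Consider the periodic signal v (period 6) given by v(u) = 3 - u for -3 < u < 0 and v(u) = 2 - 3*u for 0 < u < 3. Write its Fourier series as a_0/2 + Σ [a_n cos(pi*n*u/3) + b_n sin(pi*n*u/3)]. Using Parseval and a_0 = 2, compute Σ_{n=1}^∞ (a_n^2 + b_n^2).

32

Parseval: a_0^2/2 + Σ_{n≥1} (a_n^2+b_n^2) = 1/3 ∫_{-3}^{3} v(u)^2 du = 34.
Subtract a_0^2/2 = 2: Σ (a_n^2+b_n^2) = 32.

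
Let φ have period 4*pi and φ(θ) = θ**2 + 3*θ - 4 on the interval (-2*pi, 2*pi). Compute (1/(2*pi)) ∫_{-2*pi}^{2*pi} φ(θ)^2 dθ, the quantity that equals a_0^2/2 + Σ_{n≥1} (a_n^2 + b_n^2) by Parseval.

8*pi**2/3 + 32 + 32*pi**4/5

(1/(2*pi)) ∫_{-2*pi}^{2*pi} φ(θ)^2 dθ = (1/(2*pi)) · (16*pi*(5*pi**2 + 60 + 12*pi**4)/15) = 8*pi**2/3 + 32 + 32*pi**4/5.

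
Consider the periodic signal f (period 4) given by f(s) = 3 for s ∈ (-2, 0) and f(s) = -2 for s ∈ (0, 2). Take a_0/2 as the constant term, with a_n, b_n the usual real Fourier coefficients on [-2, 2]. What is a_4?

a_4 = 1/2 ∫_{-2}^{2} f(s) cos(2*pi*s) ds.
Split the integral at the breakpoints.
Directly, an antiderivative of (3) cos(2*pi*s) is 3*sin(2*pi*s)/(2*pi); evaluating from -2 to 0: ∫_{-2}^{0} (3) cos(2*pi*s) ds = (0) - (0) = 0.
Directly, an antiderivative of (-2) cos(2*pi*s) is -sin(2*pi*s)/pi; evaluating from 0 to 2: ∫_{0}^{2} (-2) cos(2*pi*s) ds = (0) - (0) = 0.
Summing the pieces and multiplying by (1/2) gives a_4 = 0.

0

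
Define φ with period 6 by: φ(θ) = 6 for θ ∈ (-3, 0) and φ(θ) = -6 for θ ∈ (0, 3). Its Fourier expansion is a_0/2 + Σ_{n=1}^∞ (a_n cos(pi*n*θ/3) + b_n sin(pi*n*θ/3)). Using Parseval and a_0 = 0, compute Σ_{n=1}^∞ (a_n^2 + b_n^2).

Parseval: a_0^2/2 + Σ_{n≥1} (a_n^2+b_n^2) = 1/3 ∫_{-3}^{3} φ(θ)^2 dθ = 72.
Subtract a_0^2/2 = 0: Σ (a_n^2+b_n^2) = 72.

72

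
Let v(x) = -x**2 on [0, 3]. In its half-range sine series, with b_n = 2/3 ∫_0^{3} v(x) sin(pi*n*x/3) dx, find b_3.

-6/pi + 8/(3*pi**3)

b_3 = 2/3 ∫_0^{3} (-x**2) sin(pi*x) dx.
Integrating by parts twice (tabular method), an antiderivative of (-x**2) sin(pi*x) is x**2*cos(pi*x)/pi - 2*x*sin(pi*x)/pi**2 - 2*cos(pi*x)/pi**3; evaluating from 0 to 3: ∫_{0}^{3} (-x**2) sin(pi*x) dx = (-9/pi + 2/pi**3) - (-2/pi**3) = -9/pi + 4/pi**3.
Hence b_3 = (2/3)·(-9/pi + 4/pi**3) = -6/pi + 8/(3*pi**3).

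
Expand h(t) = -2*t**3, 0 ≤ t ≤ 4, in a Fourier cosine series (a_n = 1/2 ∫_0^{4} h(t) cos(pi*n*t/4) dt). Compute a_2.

-192/pi**2

a_2 = 1/2 ∫_0^{4} (-2*t**3) cos(pi*t/2) dt.
Integrating by parts three times (tabular method), an antiderivative of (-2*t**3) cos(pi*t/2) is -4*t**3*sin(pi*t/2)/pi - 24*t**2*cos(pi*t/2)/pi**2 + 96*t*sin(pi*t/2)/pi**3 + 192*cos(pi*t/2)/pi**4; evaluating from 0 to 4: ∫_{0}^{4} (-2*t**3) cos(pi*t/2) dt = (192*(1 - 2*pi**2)/pi**4) - (192/pi**4) = -384/pi**2.
Hence a_2 = (1/2)·(-384/pi**2) = -192/pi**2.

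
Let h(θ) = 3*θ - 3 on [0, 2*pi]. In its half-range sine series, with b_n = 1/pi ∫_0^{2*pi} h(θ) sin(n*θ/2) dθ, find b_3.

b_3 = 1/pi ∫_0^{2*pi} (3*θ - 3) sin(3*θ/2) dθ.
Integrating by parts (boundary term plus one more integral), an antiderivative of (3*θ - 3) sin(3*θ/2) is -2*θ*cos(3*θ/2) + 4*sin(3*θ/2)/3 + 2*cos(3*θ/2); evaluating from 0 to 2*pi: ∫_{0}^{2*pi} (3*θ - 3) sin(3*θ/2) dθ = (-2 + 4*pi) - (2) = -4 + 4*pi.
Hence b_3 = (1/pi)·(-4 + 4*pi) = 4 - 4/pi.

4 - 4/pi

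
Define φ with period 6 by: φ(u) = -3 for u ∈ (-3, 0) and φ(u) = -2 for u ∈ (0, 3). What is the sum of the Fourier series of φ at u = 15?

-5/2

u = 15 differs from u = 3 by 2 full period(s), and the series is 6-periodic.
At u = 3 the one-sided limits are φ(3^-) = -2 and φ(3^+) = -3.
By Dirichlet's theorem the series converges to their average, [(-2) + (-3)]/2 = -5/2.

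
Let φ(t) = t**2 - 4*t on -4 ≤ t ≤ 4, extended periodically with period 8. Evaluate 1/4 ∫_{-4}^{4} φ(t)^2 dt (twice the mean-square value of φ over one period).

1/4 ∫_{-4}^{4} φ(t)^2 dt = 1/4 · (16384/15) = 4096/15.

4096/15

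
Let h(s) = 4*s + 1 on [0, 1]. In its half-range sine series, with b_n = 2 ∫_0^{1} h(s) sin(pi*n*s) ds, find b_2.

b_2 = 2 ∫_0^{1} (4*s + 1) sin(2*pi*s) ds.
Integrating by parts (boundary term plus one more integral), an antiderivative of (4*s + 1) sin(2*pi*s) is -2*s*cos(2*pi*s)/pi + sin(2*pi*s)/pi**2 - cos(2*pi*s)/(2*pi); evaluating from 0 to 1: ∫_{0}^{1} (4*s + 1) sin(2*pi*s) ds = (-5/(2*pi)) - (-1/(2*pi)) = -2/pi.
Hence b_2 = 2·(-2/pi) = -4/pi.

-4/pi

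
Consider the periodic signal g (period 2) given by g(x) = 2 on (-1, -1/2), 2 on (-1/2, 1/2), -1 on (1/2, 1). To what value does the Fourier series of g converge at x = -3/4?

2

g is continuous at x = -3/4 with value 2, so the series converges to 2 there.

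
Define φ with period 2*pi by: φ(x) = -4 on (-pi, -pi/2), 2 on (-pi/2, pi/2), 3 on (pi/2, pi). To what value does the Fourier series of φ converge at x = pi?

-1/2

At x = pi the one-sided limits are φ(pi^-) = 3 and φ(pi^+) = -4.
By Dirichlet's theorem the series converges to their average, [(3) + (-4)]/2 = -1/2.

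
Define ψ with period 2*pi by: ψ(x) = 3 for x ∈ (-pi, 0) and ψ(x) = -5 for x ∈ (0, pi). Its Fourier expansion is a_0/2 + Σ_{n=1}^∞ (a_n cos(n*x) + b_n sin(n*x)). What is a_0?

a_0 = 1/pi ∫_{-pi}^{pi} ψ(x) dx = 1/pi · (-2*pi) = -2.

-2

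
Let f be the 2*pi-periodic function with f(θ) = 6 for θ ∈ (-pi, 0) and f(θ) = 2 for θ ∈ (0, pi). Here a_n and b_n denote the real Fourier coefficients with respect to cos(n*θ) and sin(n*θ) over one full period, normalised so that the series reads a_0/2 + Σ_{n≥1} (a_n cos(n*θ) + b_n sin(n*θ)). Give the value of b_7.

b_7 = 1/pi ∫_{-pi}^{pi} f(θ) sin(7*θ) dθ.
Split the integral at the breakpoints.
Directly, an antiderivative of (6) sin(7*θ) is -6*cos(7*θ)/7; evaluating from -pi to 0: ∫_{-pi}^{0} (6) sin(7*θ) dθ = (-6/7) - (6/7) = -12/7.
Directly, an antiderivative of (2) sin(7*θ) is -2*cos(7*θ)/7; evaluating from 0 to pi: ∫_{0}^{pi} (2) sin(7*θ) dθ = (2/7) - (-2/7) = 4/7.
Summing the pieces and multiplying by (1/pi) gives b_7 = -8/(7*pi).

-8/(7*pi)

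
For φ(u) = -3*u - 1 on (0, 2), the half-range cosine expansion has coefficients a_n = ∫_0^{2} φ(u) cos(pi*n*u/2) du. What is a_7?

24/(49*pi**2)

a_7 = ∫_0^{2} (-3*u - 1) cos(7*pi*u/2) du.
Integrating by parts (boundary term plus one more integral), an antiderivative of (-3*u - 1) cos(7*pi*u/2) is -6*u*sin(7*pi*u/2)/(7*pi) - 2*sin(7*pi*u/2)/(7*pi) - 12*cos(7*pi*u/2)/(49*pi**2); evaluating from 0 to 2: ∫_{0}^{2} (-3*u - 1) cos(7*pi*u/2) du = (12/(49*pi**2)) - (-12/(49*pi**2)) = 24/(49*pi**2).
Hence a_7 = 24/(49*pi**2).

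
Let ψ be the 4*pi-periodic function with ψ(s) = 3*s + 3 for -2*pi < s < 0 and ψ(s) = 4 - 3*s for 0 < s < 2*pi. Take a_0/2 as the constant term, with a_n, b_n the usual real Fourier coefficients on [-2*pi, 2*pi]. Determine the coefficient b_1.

2/pi

b_1 = (1/(2*pi)) ∫_{-2*pi}^{2*pi} ψ(s) sin(s/2) ds.
Split the integral at the breakpoints.
Integrating by parts (boundary term plus one more integral), an antiderivative of (3*s + 3) sin(s/2) is -6*s*cos(s/2) + 12*sin(s/2) - 6*cos(s/2); evaluating from -2*pi to 0: ∫_{-2*pi}^{0} (3*s + 3) sin(s/2) ds = (-6) - (6 - 12*pi) = -12 + 12*pi.
Integrating by parts (boundary term plus one more integral), an antiderivative of (4 - 3*s) sin(s/2) is 6*s*cos(s/2) - 12*sin(s/2) - 8*cos(s/2); evaluating from 0 to 2*pi: ∫_{0}^{2*pi} (4 - 3*s) sin(s/2) ds = (8 - 12*pi) - (-8) = 16 - 12*pi.
Summing the pieces and multiplying by (1/(2*pi)) gives b_1 = 2/pi.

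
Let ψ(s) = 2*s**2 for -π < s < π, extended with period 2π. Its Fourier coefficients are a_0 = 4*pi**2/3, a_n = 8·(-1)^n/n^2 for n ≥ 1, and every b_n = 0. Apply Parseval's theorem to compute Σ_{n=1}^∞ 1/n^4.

pi**4/90

Parseval: a_0^2/2 + Σ a_n^2 = (1/π) ∫_{-π}^{π} ψ(s)^2 ds = 8*pi**4/5.
Subtract a_0^2/2 = 8*pi**4/9: Σ a_n^2 = 32*pi**4/45.
Since a_n^2 = 64/n^4, Σ 1/n^4 = pi**4/90.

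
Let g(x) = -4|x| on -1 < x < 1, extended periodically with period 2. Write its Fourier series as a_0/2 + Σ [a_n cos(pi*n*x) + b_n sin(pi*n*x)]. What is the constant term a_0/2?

a_0 = ∫_{-1}^{1} g(x) dx = -4.
So the constant term a_0/2 = -2.

-2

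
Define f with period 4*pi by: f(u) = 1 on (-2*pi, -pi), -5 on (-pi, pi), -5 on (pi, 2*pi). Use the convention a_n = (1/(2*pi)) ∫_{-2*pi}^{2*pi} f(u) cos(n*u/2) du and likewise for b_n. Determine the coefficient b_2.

6/pi

b_2 = (1/(2*pi)) ∫_{-2*pi}^{2*pi} f(u) sin(u) du.
Split the integral at the breakpoints.
Directly, an antiderivative of (1) sin(u) is -cos(u); evaluating from -2*pi to -pi: ∫_{-2*pi}^{-pi} (1) sin(u) du = (1) - (-1) = 2.
Directly, an antiderivative of (-5) sin(u) is 5*cos(u); evaluating from -pi to pi: ∫_{-pi}^{pi} (-5) sin(u) du = (-5) - (-5) = 0.
Directly, an antiderivative of (-5) sin(u) is 5*cos(u); evaluating from pi to 2*pi: ∫_{pi}^{2*pi} (-5) sin(u) du = (5) - (-5) = 10.
Summing the pieces and multiplying by (1/(2*pi)) gives b_2 = 6/pi.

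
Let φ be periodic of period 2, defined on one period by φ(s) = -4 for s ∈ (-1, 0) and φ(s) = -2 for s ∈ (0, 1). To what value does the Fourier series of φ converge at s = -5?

s = -5 differs from s = -1 by -2 full period(s), and the series is 2-periodic.
At s = -1 the one-sided limits are φ(-1^-) = -2 and φ(-1^+) = -4.
By Dirichlet's theorem the series converges to their average, [(-2) + (-4)]/2 = -3.

-3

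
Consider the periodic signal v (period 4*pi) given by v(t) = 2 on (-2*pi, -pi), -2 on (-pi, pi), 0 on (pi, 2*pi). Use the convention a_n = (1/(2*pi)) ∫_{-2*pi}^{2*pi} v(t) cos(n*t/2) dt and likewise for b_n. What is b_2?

b_2 = (1/(2*pi)) ∫_{-2*pi}^{2*pi} v(t) sin(t) dt.
Split the integral at the breakpoints.
Directly, an antiderivative of (2) sin(t) is -2*cos(t); evaluating from -2*pi to -pi: ∫_{-2*pi}^{-pi} (2) sin(t) dt = (2) - (-2) = 4.
Directly, an antiderivative of (-2) sin(t) is 2*cos(t); evaluating from -pi to pi: ∫_{-pi}^{pi} (-2) sin(t) dt = (-2) - (-2) = 0.
∫_{pi}^{2*pi} (0) sin(t) dt = 0.
Summing the pieces and multiplying by (1/(2*pi)) gives b_2 = 2/pi.

2/pi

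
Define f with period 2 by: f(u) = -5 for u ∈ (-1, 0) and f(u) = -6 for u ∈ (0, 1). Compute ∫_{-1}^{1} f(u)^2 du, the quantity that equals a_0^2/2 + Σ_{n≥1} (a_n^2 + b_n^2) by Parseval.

∫_{-1}^{1} f(u)^2 du = 61.

61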